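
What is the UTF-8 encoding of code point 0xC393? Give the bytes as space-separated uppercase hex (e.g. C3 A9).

U+C393 = 0xC393 = 50067 decimal. In range U+0800–U+FFFF → 3-byte form: 1110xxxx 10xxxxxx 10xxxxxx.
Binary (16 bits): 1100001110010011.
Split 4+6+6: 1100 | 001110 | 010011.
Byte 1: 11101100 = 0xEC.
Byte 2: 10001110 = 0x8E.
Byte 3: 10010011 = 0x93.

EC 8E 93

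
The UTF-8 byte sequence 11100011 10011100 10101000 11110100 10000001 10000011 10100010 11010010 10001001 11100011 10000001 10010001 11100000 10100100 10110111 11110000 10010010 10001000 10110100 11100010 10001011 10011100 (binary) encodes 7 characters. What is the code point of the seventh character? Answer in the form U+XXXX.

U+22DC

Offset 0: leading byte 0xE3 = 11100011 → 3-byte char #1 = E3 9C A8.
Offset 3: leading byte 0xF4 = 11110100 → 4-byte char #2 = F4 81 83 A2.
Offset 7: leading byte 0xD2 = 11010010 → 2-byte char #3 = D2 89.
Offset 9: leading byte 0xE3 = 11100011 → 3-byte char #4 = E3 81 91.
Offset 12: leading byte 0xE0 = 11100000 → 3-byte char #5 = E0 A4 B7.
Offset 15: leading byte 0xF0 = 11110000 → 4-byte char #6 = F0 92 88 B4.
Offset 19: leading byte 0xE2 = 11100010 → 3-byte char #7 = E2 8B 9C.
Leading byte 0xE2 = 11100010 matches 1110xxxx → 3-byte sequence.
Byte 1: 0xE2 = 11100010, payload 0010 (4 bits).
Byte 2: 0x8B = 10001011 (10xxxxxx ✓), payload 001011.
Byte 3: 0x9C = 10011100 (10xxxxxx ✓), payload 011100.
Concatenate: 0010001011011100 = 0x22DC (16 bits → U+22DC).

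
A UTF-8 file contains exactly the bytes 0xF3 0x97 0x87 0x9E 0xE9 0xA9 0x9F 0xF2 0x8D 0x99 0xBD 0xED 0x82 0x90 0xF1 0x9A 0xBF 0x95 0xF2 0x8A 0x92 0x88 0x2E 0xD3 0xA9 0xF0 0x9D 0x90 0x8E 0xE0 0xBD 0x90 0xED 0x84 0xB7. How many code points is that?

Byte at offset 0: 0xF3 = 11110011 → 4-byte char (#1). Advance 4.
Byte at offset 4: 0xE9 = 11101001 → 3-byte char (#2). Advance 3.
Byte at offset 7: 0xF2 = 11110010 → 4-byte char (#3). Advance 4.
Byte at offset 11: 0xED = 11101101 → 3-byte char (#4). Advance 3.
Byte at offset 14: 0xF1 = 11110001 → 4-byte char (#5). Advance 4.
Byte at offset 18: 0xF2 = 11110010 → 4-byte char (#6). Advance 4.
Byte at offset 22: 0x2E = 00101110 → 1-byte char (#7). Advance 1.
Byte at offset 23: 0xD3 = 11010011 → 2-byte char (#8). Advance 2.
Byte at offset 25: 0xF0 = 11110000 → 4-byte char (#9). Advance 4.
Byte at offset 29: 0xE0 = 11100000 → 3-byte char (#10). Advance 3.
Byte at offset 32: 0xED = 11101101 → 3-byte char (#11). Advance 3.
Reached end at offset 35 after 11 code points.

11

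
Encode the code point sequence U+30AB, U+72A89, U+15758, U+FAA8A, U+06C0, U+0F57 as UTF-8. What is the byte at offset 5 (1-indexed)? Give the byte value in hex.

1-indexed offset 5 is 0-indexed offset 4.
U+30AB → 3-byte form E3 82 AB at offsets 0–2.
U+72A89 → 4-byte form F1 B2 AA 89 at offsets 3–6.
Offset 4 falls in char 2's range; it's byte 2 of F1 B2 AA 89 = 0xB2.

0xB2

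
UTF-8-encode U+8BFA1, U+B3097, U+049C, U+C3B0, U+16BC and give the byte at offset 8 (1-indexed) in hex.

1-indexed offset 8 is 0-indexed offset 7.
U+8BFA1 → 4-byte form F2 8B BE A1 at offsets 0–3.
U+B3097 → 4-byte form F2 B3 82 97 at offsets 4–7.
Offset 7 falls in char 2's range; it's byte 4 of F2 B3 82 97 = 0x97.

0x97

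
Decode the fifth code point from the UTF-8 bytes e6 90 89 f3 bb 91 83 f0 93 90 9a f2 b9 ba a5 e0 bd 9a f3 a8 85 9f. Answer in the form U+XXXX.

U+0F5A

Offset 0: leading byte 0xE6 = 11100110 → 3-byte char #1 = E6 90 89.
Offset 3: leading byte 0xF3 = 11110011 → 4-byte char #2 = F3 BB 91 83.
Offset 7: leading byte 0xF0 = 11110000 → 4-byte char #3 = F0 93 90 9A.
Offset 11: leading byte 0xF2 = 11110010 → 4-byte char #4 = F2 B9 BA A5.
Offset 15: leading byte 0xE0 = 11100000 → 3-byte char #5 = E0 BD 9A.
Leading byte 0xE0 = 11100000 matches 1110xxxx → 3-byte sequence.
Byte 1: 0xE0 = 11100000, payload 0000 (4 bits).
Byte 2: 0xBD = 10111101 (10xxxxxx ✓), payload 111101.
Byte 3: 0x9A = 10011010 (10xxxxxx ✓), payload 011010.
Concatenate: 0000111101011010 = 0xF5A (16 bits → U+0F5A).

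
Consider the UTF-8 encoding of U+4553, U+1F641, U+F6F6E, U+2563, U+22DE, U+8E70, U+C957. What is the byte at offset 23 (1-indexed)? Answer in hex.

1-indexed offset 23 is 0-indexed offset 22.
U+4553 → 3-byte form E4 95 93 at offsets 0–2.
U+1F641 → 4-byte form F0 9F 99 81 at offsets 3–6.
U+F6F6E → 4-byte form F3 B6 BD AE at offsets 7–10.
U+2563 → 3-byte form E2 95 A3 at offsets 11–13.
U+22DE → 3-byte form E2 8B 9E at offsets 14–16.
U+8E70 → 3-byte form E8 B9 B0 at offsets 17–19.
U+C957 → 3-byte form EC A5 97 at offsets 20–22.
Offset 22 falls in char 7's range; it's byte 3 of EC A5 97 = 0x97.

0x97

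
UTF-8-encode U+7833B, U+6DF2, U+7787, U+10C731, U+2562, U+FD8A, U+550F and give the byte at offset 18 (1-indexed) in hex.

0xEF

1-indexed offset 18 is 0-indexed offset 17.
U+7833B → 4-byte form F1 B8 8C BB at offsets 0–3.
U+6DF2 → 3-byte form E6 B7 B2 at offsets 4–6.
U+7787 → 3-byte form E7 9E 87 at offsets 7–9.
U+10C731 → 4-byte form F4 8C 9C B1 at offsets 10–13.
U+2562 → 3-byte form E2 95 A2 at offsets 14–16.
U+FD8A → 3-byte form EF B6 8A at offsets 17–19.
Offset 17 falls in char 6's range; it's byte 1 of EF B6 8A = 0xEF.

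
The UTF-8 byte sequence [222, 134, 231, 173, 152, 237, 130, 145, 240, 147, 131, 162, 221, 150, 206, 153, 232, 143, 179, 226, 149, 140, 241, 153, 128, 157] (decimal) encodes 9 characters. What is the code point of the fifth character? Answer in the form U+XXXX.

Offset 0: leading byte 0xDE = 11011110 → 2-byte char #1 = DE 86.
Offset 2: leading byte 0xE7 = 11100111 → 3-byte char #2 = E7 AD 98.
Offset 5: leading byte 0xED = 11101101 → 3-byte char #3 = ED 82 91.
Offset 8: leading byte 0xF0 = 11110000 → 4-byte char #4 = F0 93 83 A2.
Offset 12: leading byte 0xDD = 11011101 → 2-byte char #5 = DD 96.
Leading byte 0xDD = 11011101 matches 110xxxxx → 2-byte sequence.
Byte 1: 0xDD = 11011101, payload 11101 (5 bits).
Byte 2: 0x96 = 10010110 (10xxxxxx ✓), payload 010110.
Concatenate: 11101010110 = 0x756 (11 bits → U+0756).

U+0756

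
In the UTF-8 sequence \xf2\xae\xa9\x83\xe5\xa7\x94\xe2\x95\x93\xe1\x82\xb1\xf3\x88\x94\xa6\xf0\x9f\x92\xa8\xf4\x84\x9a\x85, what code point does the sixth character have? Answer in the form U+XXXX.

U+1F4A8

Offset 0: leading byte 0xF2 = 11110010 → 4-byte char #1 = F2 AE A9 83.
Offset 4: leading byte 0xE5 = 11100101 → 3-byte char #2 = E5 A7 94.
Offset 7: leading byte 0xE2 = 11100010 → 3-byte char #3 = E2 95 93.
Offset 10: leading byte 0xE1 = 11100001 → 3-byte char #4 = E1 82 B1.
Offset 13: leading byte 0xF3 = 11110011 → 4-byte char #5 = F3 88 94 A6.
Offset 17: leading byte 0xF0 = 11110000 → 4-byte char #6 = F0 9F 92 A8.
Leading byte 0xF0 = 11110000 matches 11110xxx → 4-byte sequence.
Byte 1: 0xF0 = 11110000, payload 000 (3 bits).
Byte 2: 0x9F = 10011111 (10xxxxxx ✓), payload 011111.
Byte 3: 0x92 = 10010010 (10xxxxxx ✓), payload 010010.
Byte 4: 0xA8 = 10101000 (10xxxxxx ✓), payload 101000.
Concatenate: 000011111010010101000 = 0x1F4A8 (21 bits → U+1F4A8).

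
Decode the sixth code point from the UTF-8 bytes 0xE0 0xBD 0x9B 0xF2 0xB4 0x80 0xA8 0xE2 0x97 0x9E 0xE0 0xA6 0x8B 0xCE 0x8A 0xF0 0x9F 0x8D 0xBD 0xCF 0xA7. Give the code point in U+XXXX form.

U+1F37D

Offset 0: leading byte 0xE0 = 11100000 → 3-byte char #1 = E0 BD 9B.
Offset 3: leading byte 0xF2 = 11110010 → 4-byte char #2 = F2 B4 80 A8.
Offset 7: leading byte 0xE2 = 11100010 → 3-byte char #3 = E2 97 9E.
Offset 10: leading byte 0xE0 = 11100000 → 3-byte char #4 = E0 A6 8B.
Offset 13: leading byte 0xCE = 11001110 → 2-byte char #5 = CE 8A.
Offset 15: leading byte 0xF0 = 11110000 → 4-byte char #6 = F0 9F 8D BD.
Leading byte 0xF0 = 11110000 matches 11110xxx → 4-byte sequence.
Byte 1: 0xF0 = 11110000, payload 000 (3 bits).
Byte 2: 0x9F = 10011111 (10xxxxxx ✓), payload 011111.
Byte 3: 0x8D = 10001101 (10xxxxxx ✓), payload 001101.
Byte 4: 0xBD = 10111101 (10xxxxxx ✓), payload 111101.
Concatenate: 000011111001101111101 = 0x1F37D (21 bits → U+1F37D).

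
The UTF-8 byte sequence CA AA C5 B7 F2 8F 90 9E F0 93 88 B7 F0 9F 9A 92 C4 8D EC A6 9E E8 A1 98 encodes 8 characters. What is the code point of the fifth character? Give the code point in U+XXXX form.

Offset 0: leading byte 0xCA = 11001010 → 2-byte char #1 = CA AA.
Offset 2: leading byte 0xC5 = 11000101 → 2-byte char #2 = C5 B7.
Offset 4: leading byte 0xF2 = 11110010 → 4-byte char #3 = F2 8F 90 9E.
Offset 8: leading byte 0xF0 = 11110000 → 4-byte char #4 = F0 93 88 B7.
Offset 12: leading byte 0xF0 = 11110000 → 4-byte char #5 = F0 9F 9A 92.
Leading byte 0xF0 = 11110000 matches 11110xxx → 4-byte sequence.
Byte 1: 0xF0 = 11110000, payload 000 (3 bits).
Byte 2: 0x9F = 10011111 (10xxxxxx ✓), payload 011111.
Byte 3: 0x9A = 10011010 (10xxxxxx ✓), payload 011010.
Byte 4: 0x92 = 10010010 (10xxxxxx ✓), payload 010010.
Concatenate: 000011111011010010010 = 0x1F692 (21 bits → U+1F692).

U+1F692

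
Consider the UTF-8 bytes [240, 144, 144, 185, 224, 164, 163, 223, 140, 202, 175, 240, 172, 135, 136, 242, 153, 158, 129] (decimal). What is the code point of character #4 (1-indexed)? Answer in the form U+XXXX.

Offset 0: leading byte 0xF0 = 11110000 → 4-byte char #1 = F0 90 90 B9.
Offset 4: leading byte 0xE0 = 11100000 → 3-byte char #2 = E0 A4 A3.
Offset 7: leading byte 0xDF = 11011111 → 2-byte char #3 = DF 8C.
Offset 9: leading byte 0xCA = 11001010 → 2-byte char #4 = CA AF.
Leading byte 0xCA = 11001010 matches 110xxxxx → 2-byte sequence.
Byte 1: 0xCA = 11001010, payload 01010 (5 bits).
Byte 2: 0xAF = 10101111 (10xxxxxx ✓), payload 101111.
Concatenate: 01010101111 = 0x2AF (11 bits → U+02AF).

U+02AF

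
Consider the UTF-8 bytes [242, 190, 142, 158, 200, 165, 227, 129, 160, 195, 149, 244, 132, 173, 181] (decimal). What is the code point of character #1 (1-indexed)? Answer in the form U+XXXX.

Offset 0: leading byte 0xF2 = 11110010 → 4-byte char #1 = F2 BE 8E 9E.
Leading byte 0xF2 = 11110010 matches 11110xxx → 4-byte sequence.
Byte 1: 0xF2 = 11110010, payload 010 (3 bits).
Byte 2: 0xBE = 10111110 (10xxxxxx ✓), payload 111110.
Byte 3: 0x8E = 10001110 (10xxxxxx ✓), payload 001110.
Byte 4: 0x9E = 10011110 (10xxxxxx ✓), payload 011110.
Concatenate: 010111110001110011110 = 0xBE39E (21 bits → U+BE39E).

U+BE39E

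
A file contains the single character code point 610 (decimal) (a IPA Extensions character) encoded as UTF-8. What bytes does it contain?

C9 A2

U+0262 = 0x262 = 610 decimal. In range U+0080–U+07FF → 2-byte form: 110xxxxx 10xxxxxx.
Binary (11 bits): 01001100010.
Split 5+6: 01001 | 100010.
Byte 1: 11001001 = 0xC9.
Byte 2: 10100010 = 0xA2.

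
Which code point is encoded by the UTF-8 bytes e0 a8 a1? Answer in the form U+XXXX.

Leading byte 0xE0 = 11100000 matches 1110xxxx → 3-byte sequence.
Byte 1: 0xE0 = 11100000, payload 0000 (4 bits).
Byte 2: 0xA8 = 10101000 (10xxxxxx ✓), payload 101000.
Byte 3: 0xA1 = 10100001 (10xxxxxx ✓), payload 100001.
Concatenate: 0000101000100001 = 0xA21 (16 bits → U+0A21).

U+0A21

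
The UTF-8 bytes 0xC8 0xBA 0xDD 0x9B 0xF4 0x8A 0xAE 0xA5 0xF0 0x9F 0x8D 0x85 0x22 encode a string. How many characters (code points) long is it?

5

Byte at offset 0: 0xC8 = 11001000 → 2-byte char (#1). Advance 2.
Byte at offset 2: 0xDD = 11011101 → 2-byte char (#2). Advance 2.
Byte at offset 4: 0xF4 = 11110100 → 4-byte char (#3). Advance 4.
Byte at offset 8: 0xF0 = 11110000 → 4-byte char (#4). Advance 4.
Byte at offset 12: 0x22 = 00100010 → 1-byte char (#5). Advance 1.
Reached end at offset 13 after 5 code points.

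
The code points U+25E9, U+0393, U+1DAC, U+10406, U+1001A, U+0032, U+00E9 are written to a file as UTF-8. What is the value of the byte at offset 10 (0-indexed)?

0x90

U+25E9 → 3-byte form E2 97 A9 at offsets 0–2.
U+0393 → 2-byte form CE 93 at offsets 3–4.
U+1DAC → 3-byte form E1 B6 AC at offsets 5–7.
U+10406 → 4-byte form F0 90 90 86 at offsets 8–11.
Offset 10 falls in char 4's range; it's byte 3 of F0 90 90 86 = 0x90.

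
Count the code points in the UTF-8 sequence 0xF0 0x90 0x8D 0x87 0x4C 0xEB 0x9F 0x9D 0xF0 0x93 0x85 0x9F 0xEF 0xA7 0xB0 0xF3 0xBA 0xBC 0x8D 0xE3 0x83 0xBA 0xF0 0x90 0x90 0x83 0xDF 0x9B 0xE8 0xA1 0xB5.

Byte at offset 0: 0xF0 = 11110000 → 4-byte char (#1). Advance 4.
Byte at offset 4: 0x4C = 01001100 → 1-byte char (#2). Advance 1.
Byte at offset 5: 0xEB = 11101011 → 3-byte char (#3). Advance 3.
Byte at offset 8: 0xF0 = 11110000 → 4-byte char (#4). Advance 4.
Byte at offset 12: 0xEF = 11101111 → 3-byte char (#5). Advance 3.
Byte at offset 15: 0xF3 = 11110011 → 4-byte char (#6). Advance 4.
Byte at offset 19: 0xE3 = 11100011 → 3-byte char (#7). Advance 3.
Byte at offset 22: 0xF0 = 11110000 → 4-byte char (#8). Advance 4.
Byte at offset 26: 0xDF = 11011111 → 2-byte char (#9). Advance 2.
Byte at offset 28: 0xE8 = 11101000 → 3-byte char (#10). Advance 3.
Reached end at offset 31 after 10 code points.

10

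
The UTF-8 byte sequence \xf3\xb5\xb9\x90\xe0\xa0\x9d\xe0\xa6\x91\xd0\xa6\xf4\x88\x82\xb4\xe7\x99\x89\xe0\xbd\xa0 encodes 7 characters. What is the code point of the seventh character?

U+0F60

Offset 0: leading byte 0xF3 = 11110011 → 4-byte char #1 = F3 B5 B9 90.
Offset 4: leading byte 0xE0 = 11100000 → 3-byte char #2 = E0 A0 9D.
Offset 7: leading byte 0xE0 = 11100000 → 3-byte char #3 = E0 A6 91.
Offset 10: leading byte 0xD0 = 11010000 → 2-byte char #4 = D0 A6.
Offset 12: leading byte 0xF4 = 11110100 → 4-byte char #5 = F4 88 82 B4.
Offset 16: leading byte 0xE7 = 11100111 → 3-byte char #6 = E7 99 89.
Offset 19: leading byte 0xE0 = 11100000 → 3-byte char #7 = E0 BD A0.
Leading byte 0xE0 = 11100000 matches 1110xxxx → 3-byte sequence.
Byte 1: 0xE0 = 11100000, payload 0000 (4 bits).
Byte 2: 0xBD = 10111101 (10xxxxxx ✓), payload 111101.
Byte 3: 0xA0 = 10100000 (10xxxxxx ✓), payload 100000.
Concatenate: 0000111101100000 = 0xF60 (16 bits → U+0F60).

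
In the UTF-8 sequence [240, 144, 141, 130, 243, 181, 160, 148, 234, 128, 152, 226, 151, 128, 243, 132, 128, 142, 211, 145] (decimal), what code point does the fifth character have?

U+C400E

Offset 0: leading byte 0xF0 = 11110000 → 4-byte char #1 = F0 90 8D 82.
Offset 4: leading byte 0xF3 = 11110011 → 4-byte char #2 = F3 B5 A0 94.
Offset 8: leading byte 0xEA = 11101010 → 3-byte char #3 = EA 80 98.
Offset 11: leading byte 0xE2 = 11100010 → 3-byte char #4 = E2 97 80.
Offset 14: leading byte 0xF3 = 11110011 → 4-byte char #5 = F3 84 80 8E.
Leading byte 0xF3 = 11110011 matches 11110xxx → 4-byte sequence.
Byte 1: 0xF3 = 11110011, payload 011 (3 bits).
Byte 2: 0x84 = 10000100 (10xxxxxx ✓), payload 000100.
Byte 3: 0x80 = 10000000 (10xxxxxx ✓), payload 000000.
Byte 4: 0x8E = 10001110 (10xxxxxx ✓), payload 001110.
Concatenate: 011000100000000001110 = 0xC400E (21 bits → U+C400E).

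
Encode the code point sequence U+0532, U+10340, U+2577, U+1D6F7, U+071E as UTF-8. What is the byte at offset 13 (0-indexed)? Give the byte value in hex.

0xDC

U+0532 → 2-byte form D4 B2 at offsets 0–1.
U+10340 → 4-byte form F0 90 8D 80 at offsets 2–5.
U+2577 → 3-byte form E2 95 B7 at offsets 6–8.
U+1D6F7 → 4-byte form F0 9D 9B B7 at offsets 9–12.
U+071E → 2-byte form DC 9E at offsets 13–14.
Offset 13 falls in char 5's range; it's byte 1 of DC 9E = 0xDC.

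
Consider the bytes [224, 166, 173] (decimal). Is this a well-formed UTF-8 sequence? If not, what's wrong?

valid

Leading byte 0xE0 = 11100000 → 3-byte form.
Continuation bytes 0xA6=10100110, 0xAD=10101101 all match 10xxxxxx.
Decoded value 0x9AD is ≥ 0x800 (shortest form) and not a surrogate.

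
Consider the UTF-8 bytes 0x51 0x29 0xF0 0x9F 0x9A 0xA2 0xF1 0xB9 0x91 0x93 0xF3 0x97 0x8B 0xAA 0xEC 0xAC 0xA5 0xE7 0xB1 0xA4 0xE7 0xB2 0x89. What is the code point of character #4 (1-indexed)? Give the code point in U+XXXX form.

U+79453

Offset 0: leading byte 0x51 = 01010001 → 1-byte char #1 = 51.
Offset 1: leading byte 0x29 = 00101001 → 1-byte char #2 = 29.
Offset 2: leading byte 0xF0 = 11110000 → 4-byte char #3 = F0 9F 9A A2.
Offset 6: leading byte 0xF1 = 11110001 → 4-byte char #4 = F1 B9 91 93.
Leading byte 0xF1 = 11110001 matches 11110xxx → 4-byte sequence.
Byte 1: 0xF1 = 11110001, payload 001 (3 bits).
Byte 2: 0xB9 = 10111001 (10xxxxxx ✓), payload 111001.
Byte 3: 0x91 = 10010001 (10xxxxxx ✓), payload 010001.
Byte 4: 0x93 = 10010011 (10xxxxxx ✓), payload 010011.
Concatenate: 001111001010001010011 = 0x79453 (21 bits → U+79453).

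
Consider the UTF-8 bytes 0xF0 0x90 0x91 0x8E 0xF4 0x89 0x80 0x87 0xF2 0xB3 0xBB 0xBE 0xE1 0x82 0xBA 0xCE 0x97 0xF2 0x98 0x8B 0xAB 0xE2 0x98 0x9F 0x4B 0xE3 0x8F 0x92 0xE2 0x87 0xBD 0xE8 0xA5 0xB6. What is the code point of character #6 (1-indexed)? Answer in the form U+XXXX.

U+982EB

Offset 0: leading byte 0xF0 = 11110000 → 4-byte char #1 = F0 90 91 8E.
Offset 4: leading byte 0xF4 = 11110100 → 4-byte char #2 = F4 89 80 87.
Offset 8: leading byte 0xF2 = 11110010 → 4-byte char #3 = F2 B3 BB BE.
Offset 12: leading byte 0xE1 = 11100001 → 3-byte char #4 = E1 82 BA.
Offset 15: leading byte 0xCE = 11001110 → 2-byte char #5 = CE 97.
Offset 17: leading byte 0xF2 = 11110010 → 4-byte char #6 = F2 98 8B AB.
Leading byte 0xF2 = 11110010 matches 11110xxx → 4-byte sequence.
Byte 1: 0xF2 = 11110010, payload 010 (3 bits).
Byte 2: 0x98 = 10011000 (10xxxxxx ✓), payload 011000.
Byte 3: 0x8B = 10001011 (10xxxxxx ✓), payload 001011.
Byte 4: 0xAB = 10101011 (10xxxxxx ✓), payload 101011.
Concatenate: 010011000001011101011 = 0x982EB (21 bits → U+982EB).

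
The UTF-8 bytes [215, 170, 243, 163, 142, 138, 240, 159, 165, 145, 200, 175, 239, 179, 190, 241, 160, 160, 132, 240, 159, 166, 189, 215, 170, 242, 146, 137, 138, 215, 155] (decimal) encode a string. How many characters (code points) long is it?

10

Byte at offset 0: 0xD7 = 11010111 → 2-byte char (#1). Advance 2.
Byte at offset 2: 0xF3 = 11110011 → 4-byte char (#2). Advance 4.
Byte at offset 6: 0xF0 = 11110000 → 4-byte char (#3). Advance 4.
Byte at offset 10: 0xC8 = 11001000 → 2-byte char (#4). Advance 2.
Byte at offset 12: 0xEF = 11101111 → 3-byte char (#5). Advance 3.
Byte at offset 15: 0xF1 = 11110001 → 4-byte char (#6). Advance 4.
Byte at offset 19: 0xF0 = 11110000 → 4-byte char (#7). Advance 4.
Byte at offset 23: 0xD7 = 11010111 → 2-byte char (#8). Advance 2.
Byte at offset 25: 0xF2 = 11110010 → 4-byte char (#9). Advance 4.
Byte at offset 29: 0xD7 = 11010111 → 2-byte char (#10). Advance 2.
Reached end at offset 31 after 10 code points.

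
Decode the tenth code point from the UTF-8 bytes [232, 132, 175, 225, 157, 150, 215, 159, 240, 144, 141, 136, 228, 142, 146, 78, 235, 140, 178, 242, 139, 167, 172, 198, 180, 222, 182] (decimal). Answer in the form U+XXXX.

U+07B6

Offset 0: leading byte 0xE8 = 11101000 → 3-byte char #1 = E8 84 AF.
Offset 3: leading byte 0xE1 = 11100001 → 3-byte char #2 = E1 9D 96.
Offset 6: leading byte 0xD7 = 11010111 → 2-byte char #3 = D7 9F.
Offset 8: leading byte 0xF0 = 11110000 → 4-byte char #4 = F0 90 8D 88.
Offset 12: leading byte 0xE4 = 11100100 → 3-byte char #5 = E4 8E 92.
Offset 15: leading byte 0x4E = 01001110 → 1-byte char #6 = 4E.
Offset 16: leading byte 0xEB = 11101011 → 3-byte char #7 = EB 8C B2.
Offset 19: leading byte 0xF2 = 11110010 → 4-byte char #8 = F2 8B A7 AC.
Offset 23: leading byte 0xC6 = 11000110 → 2-byte char #9 = C6 B4.
Offset 25: leading byte 0xDE = 11011110 → 2-byte char #10 = DE B6.
Leading byte 0xDE = 11011110 matches 110xxxxx → 2-byte sequence.
Byte 1: 0xDE = 11011110, payload 11110 (5 bits).
Byte 2: 0xB6 = 10110110 (10xxxxxx ✓), payload 110110.
Concatenate: 11110110110 = 0x7B6 (11 bits → U+07B6).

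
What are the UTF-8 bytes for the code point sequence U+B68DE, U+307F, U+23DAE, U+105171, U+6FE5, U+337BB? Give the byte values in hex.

U+B68DE: 4-byte form → F2 B6 A3 9E.
U+307F: 3-byte form → E3 81 BF.
U+23DAE: 4-byte form → F0 A3 B6 AE.
U+105171: 4-byte form → F4 85 85 B1.
U+6FE5: 3-byte form → E6 BF A5.
U+337BB: 4-byte form → F0 B3 9E BB.
Concatenated (22 bytes): F2 B6 A3 9E E3 81 BF F0 A3 B6 AE F4 85 85 B1 E6 BF A5 F0 B3 9E BB.

F2 B6 A3 9E E3 81 BF F0 A3 B6 AE F4 85 85 B1 E6 BF A5 F0 B3 9E BB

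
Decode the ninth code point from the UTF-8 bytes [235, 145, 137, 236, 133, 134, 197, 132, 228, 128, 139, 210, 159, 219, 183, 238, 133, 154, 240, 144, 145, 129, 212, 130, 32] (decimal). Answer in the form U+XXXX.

Offset 0: leading byte 0xEB = 11101011 → 3-byte char #1 = EB 91 89.
Offset 3: leading byte 0xEC = 11101100 → 3-byte char #2 = EC 85 86.
Offset 6: leading byte 0xC5 = 11000101 → 2-byte char #3 = C5 84.
Offset 8: leading byte 0xE4 = 11100100 → 3-byte char #4 = E4 80 8B.
Offset 11: leading byte 0xD2 = 11010010 → 2-byte char #5 = D2 9F.
Offset 13: leading byte 0xDB = 11011011 → 2-byte char #6 = DB B7.
Offset 15: leading byte 0xEE = 11101110 → 3-byte char #7 = EE 85 9A.
Offset 18: leading byte 0xF0 = 11110000 → 4-byte char #8 = F0 90 91 81.
Offset 22: leading byte 0xD4 = 11010100 → 2-byte char #9 = D4 82.
Leading byte 0xD4 = 11010100 matches 110xxxxx → 2-byte sequence.
Byte 1: 0xD4 = 11010100, payload 10100 (5 bits).
Byte 2: 0x82 = 10000010 (10xxxxxx ✓), payload 000010.
Concatenate: 10100000010 = 0x502 (11 bits → U+0502).

U+0502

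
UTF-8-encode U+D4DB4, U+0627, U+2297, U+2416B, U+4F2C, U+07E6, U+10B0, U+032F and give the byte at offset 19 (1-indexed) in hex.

0xE1

1-indexed offset 19 is 0-indexed offset 18.
U+D4DB4 → 4-byte form F3 94 B6 B4 at offsets 0–3.
U+0627 → 2-byte form D8 A7 at offsets 4–5.
U+2297 → 3-byte form E2 8A 97 at offsets 6–8.
U+2416B → 4-byte form F0 A4 85 AB at offsets 9–12.
U+4F2C → 3-byte form E4 BC AC at offsets 13–15.
U+07E6 → 2-byte form DF A6 at offsets 16–17.
U+10B0 → 3-byte form E1 82 B0 at offsets 18–20.
Offset 18 falls in char 7's range; it's byte 1 of E1 82 B0 = 0xE1.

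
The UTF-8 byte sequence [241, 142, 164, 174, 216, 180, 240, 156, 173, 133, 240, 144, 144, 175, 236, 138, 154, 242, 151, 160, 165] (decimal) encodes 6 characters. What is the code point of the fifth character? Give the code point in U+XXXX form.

U+C29A

Offset 0: leading byte 0xF1 = 11110001 → 4-byte char #1 = F1 8E A4 AE.
Offset 4: leading byte 0xD8 = 11011000 → 2-byte char #2 = D8 B4.
Offset 6: leading byte 0xF0 = 11110000 → 4-byte char #3 = F0 9C AD 85.
Offset 10: leading byte 0xF0 = 11110000 → 4-byte char #4 = F0 90 90 AF.
Offset 14: leading byte 0xEC = 11101100 → 3-byte char #5 = EC 8A 9A.
Leading byte 0xEC = 11101100 matches 1110xxxx → 3-byte sequence.
Byte 1: 0xEC = 11101100, payload 1100 (4 bits).
Byte 2: 0x8A = 10001010 (10xxxxxx ✓), payload 001010.
Byte 3: 0x9A = 10011010 (10xxxxxx ✓), payload 011010.
Concatenate: 1100001010011010 = 0xC29A (16 bits → U+C29A).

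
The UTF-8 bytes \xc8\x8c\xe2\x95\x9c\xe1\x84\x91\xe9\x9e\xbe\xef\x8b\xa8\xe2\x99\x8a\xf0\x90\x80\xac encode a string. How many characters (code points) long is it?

7

Byte at offset 0: 0xC8 = 11001000 → 2-byte char (#1). Advance 2.
Byte at offset 2: 0xE2 = 11100010 → 3-byte char (#2). Advance 3.
Byte at offset 5: 0xE1 = 11100001 → 3-byte char (#3). Advance 3.
Byte at offset 8: 0xE9 = 11101001 → 3-byte char (#4). Advance 3.
Byte at offset 11: 0xEF = 11101111 → 3-byte char (#5). Advance 3.
Byte at offset 14: 0xE2 = 11100010 → 3-byte char (#6). Advance 3.
Byte at offset 17: 0xF0 = 11110000 → 4-byte char (#7). Advance 4.
Reached end at offset 21 after 7 code points.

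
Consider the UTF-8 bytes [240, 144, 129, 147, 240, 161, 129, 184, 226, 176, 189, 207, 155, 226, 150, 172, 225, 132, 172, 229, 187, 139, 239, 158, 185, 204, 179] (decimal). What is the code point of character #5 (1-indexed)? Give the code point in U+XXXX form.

Offset 0: leading byte 0xF0 = 11110000 → 4-byte char #1 = F0 90 81 93.
Offset 4: leading byte 0xF0 = 11110000 → 4-byte char #2 = F0 A1 81 B8.
Offset 8: leading byte 0xE2 = 11100010 → 3-byte char #3 = E2 B0 BD.
Offset 11: leading byte 0xCF = 11001111 → 2-byte char #4 = CF 9B.
Offset 13: leading byte 0xE2 = 11100010 → 3-byte char #5 = E2 96 AC.
Leading byte 0xE2 = 11100010 matches 1110xxxx → 3-byte sequence.
Byte 1: 0xE2 = 11100010, payload 0010 (4 bits).
Byte 2: 0x96 = 10010110 (10xxxxxx ✓), payload 010110.
Byte 3: 0xAC = 10101100 (10xxxxxx ✓), payload 101100.
Concatenate: 0010010110101100 = 0x25AC (16 bits → U+25AC).

U+25AC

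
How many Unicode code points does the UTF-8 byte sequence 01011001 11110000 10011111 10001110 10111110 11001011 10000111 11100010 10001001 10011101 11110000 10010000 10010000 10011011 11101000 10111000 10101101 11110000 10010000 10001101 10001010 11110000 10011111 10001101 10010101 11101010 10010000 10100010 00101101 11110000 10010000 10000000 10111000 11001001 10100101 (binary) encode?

Byte at offset 0: 0x59 = 01011001 → 1-byte char (#1). Advance 1.
Byte at offset 1: 0xF0 = 11110000 → 4-byte char (#2). Advance 4.
Byte at offset 5: 0xCB = 11001011 → 2-byte char (#3). Advance 2.
Byte at offset 7: 0xE2 = 11100010 → 3-byte char (#4). Advance 3.
Byte at offset 10: 0xF0 = 11110000 → 4-byte char (#5). Advance 4.
Byte at offset 14: 0xE8 = 11101000 → 3-byte char (#6). Advance 3.
Byte at offset 17: 0xF0 = 11110000 → 4-byte char (#7). Advance 4.
Byte at offset 21: 0xF0 = 11110000 → 4-byte char (#8). Advance 4.
Byte at offset 25: 0xEA = 11101010 → 3-byte char (#9). Advance 3.
Byte at offset 28: 0x2D = 00101101 → 1-byte char (#10). Advance 1.
Byte at offset 29: 0xF0 = 11110000 → 4-byte char (#11). Advance 4.
Byte at offset 33: 0xC9 = 11001001 → 2-byte char (#12). Advance 2.
Reached end at offset 35 after 12 code points.

12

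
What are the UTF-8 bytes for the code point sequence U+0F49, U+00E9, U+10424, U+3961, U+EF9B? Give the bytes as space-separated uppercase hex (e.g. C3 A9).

U+0F49: 3-byte form → E0 BD 89.
U+00E9: 2-byte form → C3 A9.
U+10424: 4-byte form → F0 90 90 A4.
U+3961: 3-byte form → E3 A5 A1.
U+EF9B: 3-byte form → EE BE 9B.
Concatenated (15 bytes): E0 BD 89 C3 A9 F0 90 90 A4 E3 A5 A1 EE BE 9B.

E0 BD 89 C3 A9 F0 90 90 A4 E3 A5 A1 EE BE 9B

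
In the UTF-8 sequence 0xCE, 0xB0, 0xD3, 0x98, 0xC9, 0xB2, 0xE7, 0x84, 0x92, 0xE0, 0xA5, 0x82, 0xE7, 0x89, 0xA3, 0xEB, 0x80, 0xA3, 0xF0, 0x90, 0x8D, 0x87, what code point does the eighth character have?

U+10347

Offset 0: leading byte 0xCE = 11001110 → 2-byte char #1 = CE B0.
Offset 2: leading byte 0xD3 = 11010011 → 2-byte char #2 = D3 98.
Offset 4: leading byte 0xC9 = 11001001 → 2-byte char #3 = C9 B2.
Offset 6: leading byte 0xE7 = 11100111 → 3-byte char #4 = E7 84 92.
Offset 9: leading byte 0xE0 = 11100000 → 3-byte char #5 = E0 A5 82.
Offset 12: leading byte 0xE7 = 11100111 → 3-byte char #6 = E7 89 A3.
Offset 15: leading byte 0xEB = 11101011 → 3-byte char #7 = EB 80 A3.
Offset 18: leading byte 0xF0 = 11110000 → 4-byte char #8 = F0 90 8D 87.
Leading byte 0xF0 = 11110000 matches 11110xxx → 4-byte sequence.
Byte 1: 0xF0 = 11110000, payload 000 (3 bits).
Byte 2: 0x90 = 10010000 (10xxxxxx ✓), payload 010000.
Byte 3: 0x8D = 10001101 (10xxxxxx ✓), payload 001101.
Byte 4: 0x87 = 10000111 (10xxxxxx ✓), payload 000111.
Concatenate: 000010000001101000111 = 0x10347 (21 bits → U+10347).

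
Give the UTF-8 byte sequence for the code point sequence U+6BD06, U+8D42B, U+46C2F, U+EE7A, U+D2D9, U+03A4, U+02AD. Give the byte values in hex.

F1 AB B4 86 F2 8D 90 AB F1 86 B0 AF EE B9 BA ED 8B 99 CE A4 CA AD

U+6BD06: 4-byte form → F1 AB B4 86.
U+8D42B: 4-byte form → F2 8D 90 AB.
U+46C2F: 4-byte form → F1 86 B0 AF.
U+EE7A: 3-byte form → EE B9 BA.
U+D2D9: 3-byte form → ED 8B 99.
U+03A4: 2-byte form → CE A4.
U+02AD: 2-byte form → CA AD.
Concatenated (22 bytes): F1 AB B4 86 F2 8D 90 AB F1 86 B0 AF EE B9 BA ED 8B 99 CE A4 CA AD.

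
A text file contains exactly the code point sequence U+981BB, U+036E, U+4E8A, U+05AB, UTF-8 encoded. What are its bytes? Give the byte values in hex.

U+981BB: 4-byte form → F2 98 86 BB.
U+036E: 2-byte form → CD AE.
U+4E8A: 3-byte form → E4 BA 8A.
U+05AB: 2-byte form → D6 AB.
Concatenated (11 bytes): F2 98 86 BB CD AE E4 BA 8A D6 AB.

F2 98 86 BB CD AE E4 BA 8A D6 AB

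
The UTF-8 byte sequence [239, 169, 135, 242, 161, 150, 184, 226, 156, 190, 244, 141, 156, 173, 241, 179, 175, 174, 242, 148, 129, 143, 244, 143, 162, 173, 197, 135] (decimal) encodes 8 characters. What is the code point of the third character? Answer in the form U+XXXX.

Offset 0: leading byte 0xEF = 11101111 → 3-byte char #1 = EF A9 87.
Offset 3: leading byte 0xF2 = 11110010 → 4-byte char #2 = F2 A1 96 B8.
Offset 7: leading byte 0xE2 = 11100010 → 3-byte char #3 = E2 9C BE.
Leading byte 0xE2 = 11100010 matches 1110xxxx → 3-byte sequence.
Byte 1: 0xE2 = 11100010, payload 0010 (4 bits).
Byte 2: 0x9C = 10011100 (10xxxxxx ✓), payload 011100.
Byte 3: 0xBE = 10111110 (10xxxxxx ✓), payload 111110.
Concatenate: 0010011100111110 = 0x273E (16 bits → U+273E).

U+273E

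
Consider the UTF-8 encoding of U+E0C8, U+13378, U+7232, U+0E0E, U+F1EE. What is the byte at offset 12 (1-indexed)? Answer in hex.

1-indexed offset 12 is 0-indexed offset 11.
U+E0C8 → 3-byte form EE 83 88 at offsets 0–2.
U+13378 → 4-byte form F0 93 8D B8 at offsets 3–6.
U+7232 → 3-byte form E7 88 B2 at offsets 7–9.
U+0E0E → 3-byte form E0 B8 8E at offsets 10–12.
Offset 11 falls in char 4's range; it's byte 2 of E0 B8 8E = 0xB8.

0xB8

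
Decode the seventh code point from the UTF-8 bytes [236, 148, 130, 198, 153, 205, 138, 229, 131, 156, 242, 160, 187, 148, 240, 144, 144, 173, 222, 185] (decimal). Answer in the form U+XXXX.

Offset 0: leading byte 0xEC = 11101100 → 3-byte char #1 = EC 94 82.
Offset 3: leading byte 0xC6 = 11000110 → 2-byte char #2 = C6 99.
Offset 5: leading byte 0xCD = 11001101 → 2-byte char #3 = CD 8A.
Offset 7: leading byte 0xE5 = 11100101 → 3-byte char #4 = E5 83 9C.
Offset 10: leading byte 0xF2 = 11110010 → 4-byte char #5 = F2 A0 BB 94.
Offset 14: leading byte 0xF0 = 11110000 → 4-byte char #6 = F0 90 90 AD.
Offset 18: leading byte 0xDE = 11011110 → 2-byte char #7 = DE B9.
Leading byte 0xDE = 11011110 matches 110xxxxx → 2-byte sequence.
Byte 1: 0xDE = 11011110, payload 11110 (5 bits).
Byte 2: 0xB9 = 10111001 (10xxxxxx ✓), payload 111001.
Concatenate: 11110111001 = 0x7B9 (11 bits → U+07B9).

U+07B9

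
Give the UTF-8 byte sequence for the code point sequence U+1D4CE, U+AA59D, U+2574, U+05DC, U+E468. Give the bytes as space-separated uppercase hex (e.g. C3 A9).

F0 9D 93 8E F2 AA 96 9D E2 95 B4 D7 9C EE 91 A8

U+1D4CE: 4-byte form → F0 9D 93 8E.
U+AA59D: 4-byte form → F2 AA 96 9D.
U+2574: 3-byte form → E2 95 B4.
U+05DC: 2-byte form → D7 9C.
U+E468: 3-byte form → EE 91 A8.
Concatenated (16 bytes): F0 9D 93 8E F2 AA 96 9D E2 95 B4 D7 9C EE 91 A8.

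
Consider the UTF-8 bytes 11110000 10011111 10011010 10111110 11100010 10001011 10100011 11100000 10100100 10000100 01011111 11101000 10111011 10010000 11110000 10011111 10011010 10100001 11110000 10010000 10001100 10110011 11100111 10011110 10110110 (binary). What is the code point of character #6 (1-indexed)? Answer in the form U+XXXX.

U+1F6A1

Offset 0: leading byte 0xF0 = 11110000 → 4-byte char #1 = F0 9F 9A BE.
Offset 4: leading byte 0xE2 = 11100010 → 3-byte char #2 = E2 8B A3.
Offset 7: leading byte 0xE0 = 11100000 → 3-byte char #3 = E0 A4 84.
Offset 10: leading byte 0x5F = 01011111 → 1-byte char #4 = 5F.
Offset 11: leading byte 0xE8 = 11101000 → 3-byte char #5 = E8 BB 90.
Offset 14: leading byte 0xF0 = 11110000 → 4-byte char #6 = F0 9F 9A A1.
Leading byte 0xF0 = 11110000 matches 11110xxx → 4-byte sequence.
Byte 1: 0xF0 = 11110000, payload 000 (3 bits).
Byte 2: 0x9F = 10011111 (10xxxxxx ✓), payload 011111.
Byte 3: 0x9A = 10011010 (10xxxxxx ✓), payload 011010.
Byte 4: 0xA1 = 10100001 (10xxxxxx ✓), payload 100001.
Concatenate: 000011111011010100001 = 0x1F6A1 (21 bits → U+1F6A1).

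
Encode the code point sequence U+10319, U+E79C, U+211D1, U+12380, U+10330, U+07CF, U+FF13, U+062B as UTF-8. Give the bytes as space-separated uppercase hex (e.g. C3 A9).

U+10319: 4-byte form → F0 90 8C 99.
U+E79C: 3-byte form → EE 9E 9C.
U+211D1: 4-byte form → F0 A1 87 91.
U+12380: 4-byte form → F0 92 8E 80.
U+10330: 4-byte form → F0 90 8C B0.
U+07CF: 2-byte form → DF 8F.
U+FF13: 3-byte form → EF BC 93.
U+062B: 2-byte form → D8 AB.
Concatenated (26 bytes): F0 90 8C 99 EE 9E 9C F0 A1 87 91 F0 92 8E 80 F0 90 8C B0 DF 8F EF BC 93 D8 AB.

F0 90 8C 99 EE 9E 9C F0 A1 87 91 F0 92 8E 80 F0 90 8C B0 DF 8F EF BC 93 D8 AB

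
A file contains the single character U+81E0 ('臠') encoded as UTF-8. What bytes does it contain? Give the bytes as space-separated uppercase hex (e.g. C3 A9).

U+81E0 = 0x81E0 = 33248 decimal. In range U+0800–U+FFFF → 3-byte form: 1110xxxx 10xxxxxx 10xxxxxx.
Binary (16 bits): 1000000111100000.
Split 4+6+6: 1000 | 000111 | 100000.
Byte 1: 11101000 = 0xE8.
Byte 2: 10000111 = 0x87.
Byte 3: 10100000 = 0xA0.

E8 87 A0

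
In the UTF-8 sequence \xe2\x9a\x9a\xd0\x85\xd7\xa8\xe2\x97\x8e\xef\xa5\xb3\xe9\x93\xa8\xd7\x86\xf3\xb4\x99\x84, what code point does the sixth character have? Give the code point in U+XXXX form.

U+94E8

Offset 0: leading byte 0xE2 = 11100010 → 3-byte char #1 = E2 9A 9A.
Offset 3: leading byte 0xD0 = 11010000 → 2-byte char #2 = D0 85.
Offset 5: leading byte 0xD7 = 11010111 → 2-byte char #3 = D7 A8.
Offset 7: leading byte 0xE2 = 11100010 → 3-byte char #4 = E2 97 8E.
Offset 10: leading byte 0xEF = 11101111 → 3-byte char #5 = EF A5 B3.
Offset 13: leading byte 0xE9 = 11101001 → 3-byte char #6 = E9 93 A8.
Leading byte 0xE9 = 11101001 matches 1110xxxx → 3-byte sequence.
Byte 1: 0xE9 = 11101001, payload 1001 (4 bits).
Byte 2: 0x93 = 10010011 (10xxxxxx ✓), payload 010011.
Byte 3: 0xA8 = 10101000 (10xxxxxx ✓), payload 101000.
Concatenate: 1001010011101000 = 0x94E8 (16 bits → U+94E8).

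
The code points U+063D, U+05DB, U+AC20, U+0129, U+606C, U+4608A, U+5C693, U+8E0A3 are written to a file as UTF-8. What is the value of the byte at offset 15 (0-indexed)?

0x8A

U+063D → 2-byte form D8 BD at offsets 0–1.
U+05DB → 2-byte form D7 9B at offsets 2–3.
U+AC20 → 3-byte form EA B0 A0 at offsets 4–6.
U+0129 → 2-byte form C4 A9 at offsets 7–8.
U+606C → 3-byte form E6 81 AC at offsets 9–11.
U+4608A → 4-byte form F1 86 82 8A at offsets 12–15.
Offset 15 falls in char 6's range; it's byte 4 of F1 86 82 8A = 0x8A.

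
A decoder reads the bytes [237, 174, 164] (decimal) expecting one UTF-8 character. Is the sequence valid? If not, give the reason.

invalid (encodes a surrogate (U+D800–U+DFFF))

Structurally a 3-byte sequence; payload = 0xDBA4.
But 0xDBA4 is in U+D800–U+DFFF, the surrogate range. Surrogates are not Unicode scalar values and are forbidden in UTF-8.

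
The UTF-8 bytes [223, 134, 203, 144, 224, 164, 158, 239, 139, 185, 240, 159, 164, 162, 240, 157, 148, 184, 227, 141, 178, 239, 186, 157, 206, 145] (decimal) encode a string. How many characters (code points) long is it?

9

Byte at offset 0: 0xDF = 11011111 → 2-byte char (#1). Advance 2.
Byte at offset 2: 0xCB = 11001011 → 2-byte char (#2). Advance 2.
Byte at offset 4: 0xE0 = 11100000 → 3-byte char (#3). Advance 3.
Byte at offset 7: 0xEF = 11101111 → 3-byte char (#4). Advance 3.
Byte at offset 10: 0xF0 = 11110000 → 4-byte char (#5). Advance 4.
Byte at offset 14: 0xF0 = 11110000 → 4-byte char (#6). Advance 4.
Byte at offset 18: 0xE3 = 11100011 → 3-byte char (#7). Advance 3.
Byte at offset 21: 0xEF = 11101111 → 3-byte char (#8). Advance 3.
Byte at offset 24: 0xCE = 11001110 → 2-byte char (#9). Advance 2.
Reached end at offset 26 after 9 code points.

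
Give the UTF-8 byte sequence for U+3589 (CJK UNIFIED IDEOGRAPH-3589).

U+3589 = 0x3589 = 13705 decimal. In range U+0800–U+FFFF → 3-byte form: 1110xxxx 10xxxxxx 10xxxxxx.
Binary (16 bits): 0011010110001001.
Split 4+6+6: 0011 | 010110 | 001001.
Byte 1: 11100011 = 0xE3.
Byte 2: 10010110 = 0x96.
Byte 3: 10001001 = 0x89.

E3 96 89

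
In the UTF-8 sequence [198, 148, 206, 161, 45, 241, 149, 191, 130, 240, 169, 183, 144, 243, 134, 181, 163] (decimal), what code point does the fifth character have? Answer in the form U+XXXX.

Offset 0: leading byte 0xC6 = 11000110 → 2-byte char #1 = C6 94.
Offset 2: leading byte 0xCE = 11001110 → 2-byte char #2 = CE A1.
Offset 4: leading byte 0x2D = 00101101 → 1-byte char #3 = 2D.
Offset 5: leading byte 0xF1 = 11110001 → 4-byte char #4 = F1 95 BF 82.
Offset 9: leading byte 0xF0 = 11110000 → 4-byte char #5 = F0 A9 B7 90.
Leading byte 0xF0 = 11110000 matches 11110xxx → 4-byte sequence.
Byte 1: 0xF0 = 11110000, payload 000 (3 bits).
Byte 2: 0xA9 = 10101001 (10xxxxxx ✓), payload 101001.
Byte 3: 0xB7 = 10110111 (10xxxxxx ✓), payload 110111.
Byte 4: 0x90 = 10010000 (10xxxxxx ✓), payload 010000.
Concatenate: 000101001110111010000 = 0x29DD0 (21 bits → U+29DD0).

U+29DD0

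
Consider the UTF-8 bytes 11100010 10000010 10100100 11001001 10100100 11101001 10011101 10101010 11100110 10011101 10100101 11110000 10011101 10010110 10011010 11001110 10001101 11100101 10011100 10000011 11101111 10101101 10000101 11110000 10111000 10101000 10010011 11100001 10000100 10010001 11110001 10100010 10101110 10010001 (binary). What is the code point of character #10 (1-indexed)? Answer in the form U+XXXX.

Offset 0: leading byte 0xE2 = 11100010 → 3-byte char #1 = E2 82 A4.
Offset 3: leading byte 0xC9 = 11001001 → 2-byte char #2 = C9 A4.
Offset 5: leading byte 0xE9 = 11101001 → 3-byte char #3 = E9 9D AA.
Offset 8: leading byte 0xE6 = 11100110 → 3-byte char #4 = E6 9D A5.
Offset 11: leading byte 0xF0 = 11110000 → 4-byte char #5 = F0 9D 96 9A.
Offset 15: leading byte 0xCE = 11001110 → 2-byte char #6 = CE 8D.
Offset 17: leading byte 0xE5 = 11100101 → 3-byte char #7 = E5 9C 83.
Offset 20: leading byte 0xEF = 11101111 → 3-byte char #8 = EF AD 85.
Offset 23: leading byte 0xF0 = 11110000 → 4-byte char #9 = F0 B8 A8 93.
Offset 27: leading byte 0xE1 = 11100001 → 3-byte char #10 = E1 84 91.
Leading byte 0xE1 = 11100001 matches 1110xxxx → 3-byte sequence.
Byte 1: 0xE1 = 11100001, payload 0001 (4 bits).
Byte 2: 0x84 = 10000100 (10xxxxxx ✓), payload 000100.
Byte 3: 0x91 = 10010001 (10xxxxxx ✓), payload 010001.
Concatenate: 0001000100010001 = 0x1111 (16 bits → U+1111).

U+1111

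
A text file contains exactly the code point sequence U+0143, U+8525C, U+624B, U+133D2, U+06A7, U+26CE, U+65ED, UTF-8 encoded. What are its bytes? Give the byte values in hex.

U+0143: 2-byte form → C5 83.
U+8525C: 4-byte form → F2 85 89 9C.
U+624B: 3-byte form → E6 89 8B.
U+133D2: 4-byte form → F0 93 8F 92.
U+06A7: 2-byte form → DA A7.
U+26CE: 3-byte form → E2 9B 8E.
U+65ED: 3-byte form → E6 97 AD.
Concatenated (21 bytes): C5 83 F2 85 89 9C E6 89 8B F0 93 8F 92 DA A7 E2 9B 8E E6 97 AD.

C5 83 F2 85 89 9C E6 89 8B F0 93 8F 92 DA A7 E2 9B 8E E6 97 AD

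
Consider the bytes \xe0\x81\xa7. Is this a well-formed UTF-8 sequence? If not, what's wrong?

Leading byte 0xE0 = 11100000 → 3-byte form.
Continuation bytes all match 10xxxxxx. Payload decodes to 0x67.
But 0x67 < 0x800, the minimum for a 3-byte sequence — this is an overlong encoding.

invalid (overlong encoding)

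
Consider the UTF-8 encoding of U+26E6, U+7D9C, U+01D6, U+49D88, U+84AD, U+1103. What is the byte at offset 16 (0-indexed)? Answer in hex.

U+26E6 → 3-byte form E2 9B A6 at offsets 0–2.
U+7D9C → 3-byte form E7 B6 9C at offsets 3–5.
U+01D6 → 2-byte form C7 96 at offsets 6–7.
U+49D88 → 4-byte form F1 89 B6 88 at offsets 8–11.
U+84AD → 3-byte form E8 92 AD at offsets 12–14.
U+1103 → 3-byte form E1 84 83 at offsets 15–17.
Offset 16 falls in char 6's range; it's byte 2 of E1 84 83 = 0x84.

0x84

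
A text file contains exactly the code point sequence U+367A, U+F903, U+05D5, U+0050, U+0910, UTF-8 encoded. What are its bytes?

E3 99 BA EF A4 83 D7 95 50 E0 A4 90

U+367A: 3-byte form → E3 99 BA.
U+F903: 3-byte form → EF A4 83.
U+05D5: 2-byte form → D7 95.
U+0050: 1-byte form → 50.
U+0910: 3-byte form → E0 A4 90.
Concatenated (12 bytes): E3 99 BA EF A4 83 D7 95 50 E0 A4 90.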